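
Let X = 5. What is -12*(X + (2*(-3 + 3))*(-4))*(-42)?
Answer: 2520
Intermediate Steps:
-12*(X + (2*(-3 + 3))*(-4))*(-42) = -12*(5 + (2*(-3 + 3))*(-4))*(-42) = -12*(5 + (2*0)*(-4))*(-42) = -12*(5 + 0*(-4))*(-42) = -12*(5 + 0)*(-42) = -12*5*(-42) = -60*(-42) = 2520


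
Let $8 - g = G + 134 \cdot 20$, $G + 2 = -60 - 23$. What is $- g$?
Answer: $2587$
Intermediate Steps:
$G = -85$ ($G = -2 - 83 = -85$)
$g = -2587$ ($g = 8 - \left(-85 + 134 \cdot 20\right) = 8 - \left(-85 + 2680\right) = 8 - 2595 = -2587$)
$- g = \left(-1\right) \left(-2587\right) = 2587$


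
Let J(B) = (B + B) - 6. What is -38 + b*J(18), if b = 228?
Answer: 6802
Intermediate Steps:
J(B) = -6 + 2*B (J(B) = 2*B - 6 = -6 + 2*B)
-38 + b*J(18) = -38 + 228*(-6 + 2*18) = -38 + 228*(-6 + 36) = -38 + 228*30 = -38 + 6840 = 6802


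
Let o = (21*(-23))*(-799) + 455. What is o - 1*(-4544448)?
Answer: 4930820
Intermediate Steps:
o = 386372 (o = -483*(-799) + 455 = 385917 + 455 = 386372)
o - 1*(-4544448) = 386372 - 1*(-4544448) = 386372 + 4544448 = 4930820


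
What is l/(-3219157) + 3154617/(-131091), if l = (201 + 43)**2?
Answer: -3387670677215/140667503429 ≈ -24.083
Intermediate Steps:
l = 59536 (l = 244**2 = 59536)
l/(-3219157) + 3154617/(-131091) = 59536/(-3219157) + 3154617/(-131091) = 59536*(-1/3219157) + 3154617*(-1/131091) = -59536/3219157 - 1051539/43697 = -3387670677215/140667503429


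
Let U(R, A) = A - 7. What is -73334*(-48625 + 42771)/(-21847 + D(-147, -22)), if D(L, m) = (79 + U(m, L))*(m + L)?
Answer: -107324309/2293 ≈ -46805.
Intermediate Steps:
U(R, A) = -7 + A
D(L, m) = (72 + L)*(L + m) (D(L, m) = (79 + (-7 + L))*(m + L) = (72 + L)*(L + m))
-73334*(-48625 + 42771)/(-21847 + D(-147, -22)) = -73334*(-48625 + 42771)/(-21847 + ((-147)² + 72*(-147) + 72*(-22) - 147*(-22))) = -73334*(-5854/(-21847 + (21609 - 10584 - 1584 + 3234))) = -73334*(-5854/(-21847 + 12675)) = -73334/((-9172*(-1/5854))) = -73334/4586/2927 = -73334*2927/4586 = -107324309/2293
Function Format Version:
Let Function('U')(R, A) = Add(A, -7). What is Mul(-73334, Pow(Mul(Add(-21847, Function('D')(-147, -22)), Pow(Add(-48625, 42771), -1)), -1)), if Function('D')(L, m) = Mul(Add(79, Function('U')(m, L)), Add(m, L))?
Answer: Rational(-107324309, 2293) ≈ -46805.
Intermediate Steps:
Function('U')(R, A) = Add(-7, A)
Function('D')(L, m) = Mul(Add(72, L), Add(L, m)) (Function('D')(L, m) = Mul(Add(79, Add(-7, L)), Add(m, L)) = Mul(Add(72, L), Add(L, m)))
Mul(-73334, Pow(Mul(Add(-21847, Function('D')(-147, -22)), Pow(Add(-48625, 42771), -1)), -1)) = Mul(-73334, Pow(Mul(Add(-21847, Add(Pow(-147, 2), Mul(72, -147), Mul(72, -22), Mul(-147, -22))), Pow(Add(-48625, 42771), -1)), -1)) = Mul(-73334, Pow(Mul(Add(-21847, Add(21609, -10584, -1584, 3234)), Pow(-5854, -1)), -1)) = Mul(-73334, Pow(Mul(Add(-21847, 12675), Rational(-1, 5854)), -1)) = Mul(-73334, Pow(Mul(-9172, Rational(-1, 5854)), -1)) = Mul(-73334, Pow(Rational(4586, 2927), -1)) = Mul(-73334, Rational(2927, 4586)) = Rational(-107324309, 2293)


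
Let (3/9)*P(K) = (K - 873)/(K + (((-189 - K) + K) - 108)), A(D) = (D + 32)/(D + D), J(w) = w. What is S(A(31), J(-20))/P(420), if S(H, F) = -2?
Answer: 82/453 ≈ 0.18102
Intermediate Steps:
A(D) = (32 + D)/(2*D) (A(D) = (32 + D)/((2*D)) = (32 + D)*(1/(2*D)) = (32 + D)/(2*D))
P(K) = 3*(-873 + K)/(-297 + K) (P(K) = 3*((K - 873)/(K + (((-189 - K) + K) - 108))) = 3*((-873 + K)/(K + (-189 - 108))) = 3*((-873 + K)/(K - 297)) = 3*((-873 + K)/(-297 + K)) = 3*(-873 + K)/(-297 + K))
S(A(31), J(-20))/P(420) = -2*(-297 + 420)/(3*(-873 + 420)) = -2/(3*(-453)/123) = -2/(3*(1/123)*(-453)) = -2/(-453/41) = -2*(-41/453) = 82/453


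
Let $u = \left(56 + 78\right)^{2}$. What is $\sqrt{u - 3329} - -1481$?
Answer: $1481 + \sqrt{14627} \approx 1601.9$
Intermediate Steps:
$u = 17956$ ($u = 134^{2} = 17956$)
$\sqrt{u - 3329} - -1481 = \sqrt{17956 - 3329} - -1481 = \sqrt{14627} + 1481 = 1481 + \sqrt{14627}$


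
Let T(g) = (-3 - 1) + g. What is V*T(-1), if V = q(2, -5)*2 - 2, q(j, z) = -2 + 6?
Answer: -30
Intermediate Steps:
q(j, z) = 4
V = 6 (V = 4*2 - 2 = 8 - 2 = 6)
T(g) = -4 + g
V*T(-1) = 6*(-4 - 1) = 6*(-5) = -30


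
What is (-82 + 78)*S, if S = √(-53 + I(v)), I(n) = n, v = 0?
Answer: -4*I*√53 ≈ -29.12*I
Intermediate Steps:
S = I*√53 (S = √(-53 + 0) = √(-53) = I*√53 ≈ 7.2801*I)
(-82 + 78)*S = (-82 + 78)*(I*√53) = -4*I*√53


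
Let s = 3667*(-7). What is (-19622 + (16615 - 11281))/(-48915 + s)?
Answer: 1786/9323 ≈ 0.19157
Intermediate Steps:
s = -25669
(-19622 + (16615 - 11281))/(-48915 + s) = (-19622 + (16615 - 11281))/(-48915 - 25669) = (-19622 + 5334)/(-74584) = -14288*(-1/74584) = 1786/9323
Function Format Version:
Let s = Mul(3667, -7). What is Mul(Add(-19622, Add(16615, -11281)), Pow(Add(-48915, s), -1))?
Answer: Rational(1786, 9323) ≈ 0.19157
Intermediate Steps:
s = -25669
Mul(Add(-19622, Add(16615, -11281)), Pow(Add(-48915, s), -1)) = Mul(Add(-19622, Add(16615, -11281)), Pow(Add(-48915, -25669), -1)) = Mul(Add(-19622, 5334), Pow(-74584, -1)) = Mul(-14288, Rational(-1, 74584)) = Rational(1786, 9323)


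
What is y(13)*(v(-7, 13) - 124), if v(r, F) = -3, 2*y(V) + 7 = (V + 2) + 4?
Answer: -762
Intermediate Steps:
y(V) = -½ + V/2 (y(V) = -7/2 + ((V + 2) + 4)/2 = -7/2 + ((2 + V) + 4)/2 = -7/2 + (6 + V)/2 = -7/2 + (3 + V/2) = -½ + V/2)
y(13)*(v(-7, 13) - 124) = (-½ + (½)*13)*(-3 - 124) = (-½ + 13/2)*(-127) = 6*(-127) = -762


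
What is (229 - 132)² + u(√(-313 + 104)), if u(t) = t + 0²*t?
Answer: 9409 + I*√209 ≈ 9409.0 + 14.457*I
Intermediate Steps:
u(t) = t (u(t) = t + 0*t = t + 0 = t)
(229 - 132)² + u(√(-313 + 104)) = (229 - 132)² + √(-313 + 104) = 97² + √(-209) = 9409 + I*√209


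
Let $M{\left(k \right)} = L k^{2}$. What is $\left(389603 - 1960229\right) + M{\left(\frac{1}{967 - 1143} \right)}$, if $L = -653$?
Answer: $- \frac{48651711629}{30976} \approx -1.5706 \cdot 10^{6}$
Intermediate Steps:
$M{\left(k \right)} = - 653 k^{2}$
$\left(389603 - 1960229\right) + M{\left(\frac{1}{967 - 1143} \right)} = \left(389603 - 1960229\right) - 653 \left(\frac{1}{967 - 1143}\right)^{2} = -1570626 - 653 \left(\frac{1}{-176}\right)^{2} = -1570626 - 653 \left(- \frac{1}{176}\right)^{2} = -1570626 - \frac{653}{30976} = - \frac{48651711629}{30976}$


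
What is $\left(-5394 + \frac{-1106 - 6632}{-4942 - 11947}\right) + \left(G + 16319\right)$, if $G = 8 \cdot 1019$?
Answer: $\frac{322199191}{16889} \approx 19077.0$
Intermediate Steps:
$G = 8152$
$\left(-5394 + \frac{-1106 - 6632}{-4942 - 11947}\right) + \left(G + 16319\right) = \left(-5394 + \frac{-1106 - 6632}{-4942 - 11947}\right) + \left(8152 + 16319\right) = \left(-5394 - \frac{7738}{-16889}\right) + 24471 = \left(-5394 - - \frac{7738}{16889}\right) + 24471 = \left(-5394 + \frac{7738}{16889}\right) + 24471 = - \frac{91091528}{16889} + 24471 = \frac{322199191}{16889}$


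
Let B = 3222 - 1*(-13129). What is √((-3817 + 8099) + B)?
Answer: √20633 ≈ 143.64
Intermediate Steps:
B = 16351 (B = 3222 + 13129 = 16351)
√((-3817 + 8099) + B) = √((-3817 + 8099) + 16351) = √(4282 + 16351) = √20633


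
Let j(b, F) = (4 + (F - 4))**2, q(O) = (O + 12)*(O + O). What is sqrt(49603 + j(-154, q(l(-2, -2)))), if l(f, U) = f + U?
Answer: sqrt(53699) ≈ 231.73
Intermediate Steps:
l(f, U) = U + f
q(O) = 2*O*(12 + O) (q(O) = (12 + O)*(2*O) = 2*O*(12 + O))
j(b, F) = F**2 (j(b, F) = (4 + (-4 + F))**2 = F**2)
sqrt(49603 + j(-154, q(l(-2, -2)))) = sqrt(49603 + (2*(-2 - 2)*(12 + (-2 - 2)))**2) = sqrt(49603 + (2*(-4)*(12 - 4))**2) = sqrt(49603 + (2*(-4)*8)**2) = sqrt(49603 + (-64)**2) = sqrt(49603 + 4096) = sqrt(53699)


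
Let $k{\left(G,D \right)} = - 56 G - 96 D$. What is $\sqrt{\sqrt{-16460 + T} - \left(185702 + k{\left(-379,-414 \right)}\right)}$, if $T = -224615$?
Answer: $\sqrt{-246670 + 5 i \sqrt{9643}} \approx 0.494 + 496.66 i$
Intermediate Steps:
$k{\left(G,D \right)} = - 96 D - 56 G$
$\sqrt{\sqrt{-16460 + T} - \left(185702 + k{\left(-379,-414 \right)}\right)} = \sqrt{\sqrt{-16460 - 224615} - \left(185702 + 21224 + 39744\right)} = \sqrt{\sqrt{-241075} - 246670} = \sqrt{5 i \sqrt{9643} - 246670} = \sqrt{-246670 + 5 i \sqrt{9643}}$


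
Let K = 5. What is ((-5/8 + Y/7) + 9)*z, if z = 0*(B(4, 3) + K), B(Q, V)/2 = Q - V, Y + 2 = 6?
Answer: 0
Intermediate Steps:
Y = 4 (Y = -2 + 6 = 4)
B(Q, V) = -2*V + 2*Q (B(Q, V) = 2*(Q - V) = -2*V + 2*Q)
z = 0 (z = 0*((-2*3 + 2*4) + 5) = 0*((-6 + 8) + 5) = 0*(2 + 5) = 0*7 = 0)
((-5/8 + Y/7) + 9)*z = ((-5/8 + 4/7) + 9)*0 = (-3/56 + 9)*0 = (501/56)*0 = 0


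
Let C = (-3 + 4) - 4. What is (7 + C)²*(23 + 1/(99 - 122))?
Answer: 8448/23 ≈ 367.30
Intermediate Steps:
C = -3 (C = 1 - 4 = -3)
(7 + C)²*(23 + 1/(99 - 122)) = (7 - 3)²*(23 + 1/(99 - 122)) = 4²*(23 + 1/(-23)) = 16*(23 - 1/23) = 16*(528/23) = 8448/23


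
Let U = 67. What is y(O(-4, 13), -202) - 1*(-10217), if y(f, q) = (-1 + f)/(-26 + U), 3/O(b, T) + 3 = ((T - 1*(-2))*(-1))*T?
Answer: 27647135/2706 ≈ 10217.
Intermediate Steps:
O(b, T) = 3/(-3 + T*(-2 - T)) (O(b, T) = 3/(-3 + ((T - 1*(-2))*(-1))*T) = 3/(-3 + ((T + 2)*(-1))*T) = 3/(-3 + ((2 + T)*(-1))*T) = 3/(-3 + (-2 - T)*T) = 3/(-3 + T*(-2 - T)))
y(f, q) = -1/41 + f/41 (y(f, q) = (-1 + f)/(-26 + 67) = (-1 + f)/41 = (-1 + f)*(1/41) = -1/41 + f/41)
y(O(-4, 13), -202) - 1*(-10217) = (-1/41 + (-3/(3 + 13² + 2*13))/41) - 1*(-10217) = (-1/41 + (-3/(3 + 169 + 26))/41) + 10217 = (-1/41 + (-3/198)/41) + 10217 = (-1/41 + (-3*1/198)/41) + 10217 = (-1/41 + (1/41)*(-1/66)) + 10217 = (-1/41 - 1/2706) + 10217 = -67/2706 + 10217 = 27647135/2706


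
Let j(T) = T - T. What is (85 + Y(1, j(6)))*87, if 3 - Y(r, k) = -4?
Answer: 8004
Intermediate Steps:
j(T) = 0
Y(r, k) = 7 (Y(r, k) = 3 - 1*(-4) = 3 + 4 = 7)
(85 + Y(1, j(6)))*87 = (85 + 7)*87 = 92*87 = 8004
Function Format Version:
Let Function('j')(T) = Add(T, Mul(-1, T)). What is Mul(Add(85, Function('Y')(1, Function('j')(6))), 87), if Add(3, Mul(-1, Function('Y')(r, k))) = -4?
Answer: 8004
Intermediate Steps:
Function('j')(T) = 0
Function('Y')(r, k) = 7 (Function('Y')(r, k) = Add(3, Mul(-1, -4)) = Add(3, 4) = 7)
Mul(Add(85, Function('Y')(1, Function('j')(6))), 87) = Mul(Add(85, 7), 87) = Mul(92, 87) = 8004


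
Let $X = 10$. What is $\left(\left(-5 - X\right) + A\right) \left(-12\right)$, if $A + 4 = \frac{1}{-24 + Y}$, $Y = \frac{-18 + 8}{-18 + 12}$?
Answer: $\frac{15312}{67} \approx 228.54$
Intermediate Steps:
$Y = \frac{5}{3}$ ($Y = - \frac{10}{-6} = \left(-10\right) \left(- \frac{1}{6}\right) = \frac{5}{3} \approx 1.6667$)
$A = - \frac{271}{67}$ ($A = -4 + \frac{1}{-24 + \frac{5}{3}} = -4 + \frac{1}{- \frac{67}{3}} = -4 - \frac{3}{67} = - \frac{271}{67} \approx -4.0448$)
$\left(\left(-5 - X\right) + A\right) \left(-12\right) = \left(\left(-5 - 10\right) - \frac{271}{67}\right) \left(-12\right) = \left(-15 - \frac{271}{67}\right) \left(-12\right) = \left(- \frac{1276}{67}\right) \left(-12\right) = \frac{15312}{67}$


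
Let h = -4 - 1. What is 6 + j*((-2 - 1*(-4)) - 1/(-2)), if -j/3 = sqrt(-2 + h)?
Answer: 6 - 15*I*sqrt(7)/2 ≈ 6.0 - 19.843*I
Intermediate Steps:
h = -5
j = -3*I*sqrt(7) (j = -3*sqrt(-2 - 5) = -3*I*sqrt(7) ≈ -7.9373*I)
6 + j*((-2 - 1*(-4)) - 1/(-2)) = 6 + (-3*I*sqrt(7))*((-2 - 1*(-4)) - 1/(-2)) = 6 + (-3*I*sqrt(7))*((-2 + 4) - 1*(-1/2)) = 6 + (-3*I*sqrt(7))*(2 + 1/2) = 6 - 3*I*sqrt(7)*(5/2) = 6 - 15*I*sqrt(7)/2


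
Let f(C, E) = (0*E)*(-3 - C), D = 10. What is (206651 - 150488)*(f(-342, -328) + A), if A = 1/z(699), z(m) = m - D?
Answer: 56163/689 ≈ 81.514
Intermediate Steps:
z(m) = -10 + m (z(m) = m - 1*10 = m - 10 = -10 + m)
A = 1/689 (A = 1/(-10 + 699) = 1/689 ≈ 0.0014514)
f(C, E) = 0 (f(C, E) = 0*(-3 - C) = 0)
(206651 - 150488)*(f(-342, -328) + A) = (206651 - 150488)*(0 + 1/689) = 56163*(1/689) = 56163/689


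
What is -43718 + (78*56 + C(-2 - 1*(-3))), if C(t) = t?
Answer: -39349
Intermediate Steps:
-43718 + (78*56 + C(-2 - 1*(-3))) = -43718 + (78*56 + (-2 - 1*(-3))) = -43718 + (4368 + (-2 + 3)) = -43718 + (4368 + 1) = -43718 + 4369 = -39349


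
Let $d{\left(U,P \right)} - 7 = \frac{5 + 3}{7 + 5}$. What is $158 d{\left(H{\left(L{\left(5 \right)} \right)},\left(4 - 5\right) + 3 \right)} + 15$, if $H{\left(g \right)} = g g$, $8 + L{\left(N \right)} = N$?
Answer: $\frac{3679}{3} \approx 1226.3$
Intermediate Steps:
$L{\left(N \right)} = -8 + N$
$H{\left(g \right)} = g^{2}$
$d{\left(U,P \right)} = \frac{23}{3}$ ($d{\left(U,P \right)} = 7 + \frac{5 + 3}{7 + 5} = 7 + \frac{8}{12} = 7 + 8 \cdot \frac{1}{12} = 7 + \frac{2}{3} = \frac{23}{3}$)
$158 d{\left(H{\left(L{\left(5 \right)} \right)},\left(4 - 5\right) + 3 \right)} + 15 = 158 \cdot \frac{23}{3} + 15 = \frac{3634}{3} + 15 = \frac{3679}{3}$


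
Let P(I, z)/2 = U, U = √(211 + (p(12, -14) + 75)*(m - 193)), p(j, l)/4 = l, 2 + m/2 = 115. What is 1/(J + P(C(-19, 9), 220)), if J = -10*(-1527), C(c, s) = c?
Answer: 7635/116584774 - √838/116584774 ≈ 6.5241e-5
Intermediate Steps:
m = 226 (m = -4 + 2*115 = -4 + 230 = 226)
p(j, l) = 4*l
J = 15270
U = √838 (U = √(211 + (4*(-14) + 75)*(226 - 193)) = √(211 + (-56 + 75)*33) = √(211 + 19*33) = √(211 + 627) = √838 ≈ 28.948)
P(I, z) = 2*√838
1/(J + P(C(-19, 9), 220)) = 1/(15270 + 2*√838)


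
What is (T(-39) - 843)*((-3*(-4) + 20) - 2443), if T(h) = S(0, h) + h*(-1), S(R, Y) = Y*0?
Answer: 1938444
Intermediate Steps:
S(R, Y) = 0
T(h) = -h (T(h) = 0 + h*(-1) = 0 - h = -h)
(T(-39) - 843)*((-3*(-4) + 20) - 2443) = (-1*(-39) - 843)*((-3*(-4) + 20) - 2443) = (39 - 843)*((12 + 20) - 2443) = -804*(32 - 2443) = -804*(-2411) = 1938444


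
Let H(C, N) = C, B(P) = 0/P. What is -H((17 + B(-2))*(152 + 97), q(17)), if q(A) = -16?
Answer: -4233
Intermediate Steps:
B(P) = 0
-H((17 + B(-2))*(152 + 97), q(17)) = -(17 + 0)*(152 + 97) = -17*249 = -1*4233 = -4233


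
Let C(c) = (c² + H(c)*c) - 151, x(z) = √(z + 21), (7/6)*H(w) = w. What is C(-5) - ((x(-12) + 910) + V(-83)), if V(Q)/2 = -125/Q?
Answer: -592959/581 ≈ -1020.6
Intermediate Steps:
V(Q) = -250/Q (V(Q) = 2*(-125/Q) = -250/Q)
H(w) = 6*w/7
x(z) = √(21 + z)
C(c) = -151 + 13*c²/7 (C(c) = (c² + (6*c/7)*c) - 151 = (c² + 6*c²/7) - 151 = 13*c²/7 - 151 = -151 + 13*c²/7)
C(-5) - ((x(-12) + 910) + V(-83)) = (-151 + (13/7)*(-5)²) - ((√(21 - 12) + 910) - 250/(-83)) = (-151 + (13/7)*25) - ((√9 + 910) - 250*(-1/83)) = (-151 + 325/7) - ((3 + 910) + 250/83) = -732/7 - (913 + 250/83) = -732/7 - 1*76029/83 = -732/7 - 76029/83 = -592959/581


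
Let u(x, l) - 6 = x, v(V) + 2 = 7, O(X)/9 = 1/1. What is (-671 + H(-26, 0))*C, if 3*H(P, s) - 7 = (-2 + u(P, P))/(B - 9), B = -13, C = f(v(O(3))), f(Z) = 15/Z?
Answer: -2005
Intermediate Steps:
O(X) = 9 (O(X) = 9/1 = 9*1 = 9)
v(V) = 5 (v(V) = -2 + 7 = 5)
u(x, l) = 6 + x
C = 3 (C = 15/5 = 15*(⅕) = 3)
H(P, s) = 25/11 - P/66 (H(P, s) = 7/3 + ((-2 + (6 + P))/(-13 - 9))/3 = 7/3 + ((4 + P)/(-22))/3 = 7/3 + ((4 + P)*(-1/22))/3 = 7/3 + (-2/11 - P/22)/3 = 7/3 + (-2/33 - P/66) = 25/11 - P/66)
(-671 + H(-26, 0))*C = (-671 + (25/11 - 1/66*(-26)))*3 = (-671 + (25/11 + 13/33))*3 = (-671 + 8/3)*3 = -2005/3*3 = -2005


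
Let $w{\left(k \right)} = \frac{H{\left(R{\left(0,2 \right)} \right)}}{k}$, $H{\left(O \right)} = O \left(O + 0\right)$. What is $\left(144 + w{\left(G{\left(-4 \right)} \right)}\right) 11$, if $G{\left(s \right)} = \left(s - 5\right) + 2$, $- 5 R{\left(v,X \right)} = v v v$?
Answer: $1584$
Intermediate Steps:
$R{\left(v,X \right)} = - \frac{v^{3}}{5}$ ($R{\left(v,X \right)} = - \frac{v v v}{5} = - \frac{v^{2} v}{5} = - \frac{v^{3}}{5}$)
$H{\left(O \right)} = O^{2}$ ($H{\left(O \right)} = O O = O^{2}$)
$G{\left(s \right)} = -3 + s$ ($G{\left(s \right)} = \left(-5 + s\right) + 2 = -3 + s$)
$w{\left(k \right)} = 0$ ($w{\left(k \right)} = \frac{\left(- \frac{0^{3}}{5}\right)^{2}}{k} = \frac{\left(\left(- \frac{1}{5}\right) 0\right)^{2}}{k} = \frac{0^{2}}{k} = \frac{0}{k} = 0$)
$\left(144 + w{\left(G{\left(-4 \right)} \right)}\right) 11 = \left(144 + 0\right) 11 = 144 \cdot 11 = 1584$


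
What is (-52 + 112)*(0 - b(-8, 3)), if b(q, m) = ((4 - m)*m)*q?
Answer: 1440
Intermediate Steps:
b(q, m) = m*q*(4 - m) (b(q, m) = (m*(4 - m))*q = m*q*(4 - m))
(-52 + 112)*(0 - b(-8, 3)) = (-52 + 112)*(0 - 3*(-8)*(4 - 1*3)) = 60*(0 - 3*(-8)*(4 - 3)) = 60*(0 - 3*(-8)) = 60*(0 - 1*(-24)) = 60*(0 + 24) = 60*24 = 1440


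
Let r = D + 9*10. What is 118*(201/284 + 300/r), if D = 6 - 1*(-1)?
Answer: 6177123/13774 ≈ 448.46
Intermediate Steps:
D = 7 (D = 6 + 1 = 7)
r = 97 (r = 7 + 9*10 = 7 + 90 = 97)
118*(201/284 + 300/r) = 118*(201/284 + 300/97) = 118*(104697/27548) = 6177123/13774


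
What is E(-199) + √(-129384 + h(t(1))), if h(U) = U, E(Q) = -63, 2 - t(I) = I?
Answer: -63 + I*√129383 ≈ -63.0 + 359.7*I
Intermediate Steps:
t(I) = 2 - I
E(-199) + √(-129384 + h(t(1))) = -63 + √(-129384 + (2 - 1*1)) = -63 + √(-129384 + (2 - 1)) = -63 + √(-129384 + 1) = -63 + √(-129383) = -63 + I*√129383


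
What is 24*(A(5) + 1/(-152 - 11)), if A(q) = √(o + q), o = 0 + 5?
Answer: -24/163 + 24*√10 ≈ 75.747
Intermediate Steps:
o = 5
A(q) = √(5 + q)
24*(A(5) + 1/(-152 - 11)) = 24*(√(5 + 5) + 1/(-152 - 11)) = 24*(√10 + 1/(-163)) = 24*(√10 - 1/163) = 24*(-1/163 + √10) = -24/163 + 24*√10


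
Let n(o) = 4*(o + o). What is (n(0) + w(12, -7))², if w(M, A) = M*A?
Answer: 7056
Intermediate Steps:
n(o) = 8*o (n(o) = 4*(2*o) = 8*o)
w(M, A) = A*M
(n(0) + w(12, -7))² = (8*0 - 7*12)² = (0 - 84)² = (-84)² = 7056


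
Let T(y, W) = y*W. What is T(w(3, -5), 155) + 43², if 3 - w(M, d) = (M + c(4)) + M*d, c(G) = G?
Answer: 3554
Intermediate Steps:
w(M, d) = -1 - M - M*d (w(M, d) = 3 - ((M + 4) + M*d) = 3 - ((4 + M) + M*d) = 3 - (4 + M + M*d) = 3 + (-4 - M - M*d) = -1 - M - M*d)
T(y, W) = W*y
T(w(3, -5), 155) + 43² = 155*(-1 - 1*3 - 1*3*(-5)) + 43² = 155*(-1 - 3 + 15) + 1849 = 155*11 + 1849 = 1705 + 1849 = 3554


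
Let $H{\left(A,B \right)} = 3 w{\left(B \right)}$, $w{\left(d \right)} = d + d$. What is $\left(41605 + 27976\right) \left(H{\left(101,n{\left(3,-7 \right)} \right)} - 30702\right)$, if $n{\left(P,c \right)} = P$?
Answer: $-2135023404$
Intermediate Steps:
$w{\left(d \right)} = 2 d$
$H{\left(A,B \right)} = 6 B$ ($H{\left(A,B \right)} = 3 \cdot 2 B = 6 B$)
$\left(41605 + 27976\right) \left(H{\left(101,n{\left(3,-7 \right)} \right)} - 30702\right) = \left(41605 + 27976\right) \left(6 \cdot 3 - 30702\right) = 69581 \left(18 - 30702\right) = 69581 \left(-30684\right) = -2135023404$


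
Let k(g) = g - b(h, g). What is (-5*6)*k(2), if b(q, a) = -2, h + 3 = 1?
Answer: -120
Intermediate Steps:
h = -2 (h = -3 + 1 = -2)
k(g) = 2 + g (k(g) = g - 1*(-2) = g + 2 = 2 + g)
(-5*6)*k(2) = (-5*6)*(2 + 2) = -30*4 = -120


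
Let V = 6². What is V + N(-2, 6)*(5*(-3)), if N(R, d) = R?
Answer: 66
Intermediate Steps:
V = 36
V + N(-2, 6)*(5*(-3)) = 36 - 10*(-3) = 36 - 2*(-15) = 36 + 30 = 66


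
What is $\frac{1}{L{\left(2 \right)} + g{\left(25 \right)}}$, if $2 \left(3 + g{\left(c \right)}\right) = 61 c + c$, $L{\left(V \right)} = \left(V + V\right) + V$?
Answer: $\frac{1}{778} \approx 0.0012853$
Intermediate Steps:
$L{\left(V \right)} = 3 V$ ($L{\left(V \right)} = 2 V + V = 3 V$)
$g{\left(c \right)} = -3 + 31 c$ ($g{\left(c \right)} = -3 + \frac{61 c + c}{2} = -3 + \frac{62 c}{2} = -3 + 31 c$)
$\frac{1}{L{\left(2 \right)} + g{\left(25 \right)}} = \frac{1}{3 \cdot 2 + \left(-3 + 31 \cdot 25\right)} = \frac{1}{6 + \left(-3 + 775\right)} = \frac{1}{6 + 772} = \frac{1}{778}$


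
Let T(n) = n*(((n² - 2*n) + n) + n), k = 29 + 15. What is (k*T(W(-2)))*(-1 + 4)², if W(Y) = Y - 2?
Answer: -25344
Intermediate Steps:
W(Y) = -2 + Y
k = 44
T(n) = n³ (T(n) = n*((n² - n) + n) = n*n² = n³)
(k*T(W(-2)))*(-1 + 4)² = (44*(-2 - 2)³)*(-1 + 4)² = (44*(-4)³)*3² = (44*(-64))*9 = -2816*9 = -25344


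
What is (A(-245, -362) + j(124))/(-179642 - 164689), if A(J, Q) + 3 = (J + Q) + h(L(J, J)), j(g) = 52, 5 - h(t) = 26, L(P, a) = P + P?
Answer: 193/114777 ≈ 0.0016815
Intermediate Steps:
L(P, a) = 2*P
h(t) = -21 (h(t) = 5 - 1*26 = 5 - 26 = -21)
A(J, Q) = -24 + J + Q (A(J, Q) = -3 + ((J + Q) - 21) = -3 + (-21 + J + Q) = -24 + J + Q)
(A(-245, -362) + j(124))/(-179642 - 164689) = ((-24 - 245 - 362) + 52)/(-179642 - 164689) = (-631 + 52)/(-344331) = -579*(-1/344331) = 193/114777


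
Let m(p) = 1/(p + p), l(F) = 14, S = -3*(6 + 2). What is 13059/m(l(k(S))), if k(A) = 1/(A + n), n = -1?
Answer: 365652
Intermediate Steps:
S = -24 (S = -3*8 = -24)
k(A) = 1/(-1 + A) (k(A) = 1/(A - 1) = 1/(-1 + A))
m(p) = 1/(2*p)
13059/m(l(k(S))) = 13059/(((½)/14)) = 13059/(((½)*(1/14))) = 13059/(1/28) = 13059*28 = 365652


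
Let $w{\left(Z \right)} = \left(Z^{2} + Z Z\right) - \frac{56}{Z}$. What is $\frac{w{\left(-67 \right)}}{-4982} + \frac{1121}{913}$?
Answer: $- \frac{87530646}{152376961} \approx -0.57444$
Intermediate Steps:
$w{\left(Z \right)} = - \frac{56}{Z} + 2 Z^{2}$ ($w{\left(Z \right)} = \left(Z^{2} + Z^{2}\right) - \frac{56}{Z} = 2 Z^{2} - \frac{56}{Z} = - \frac{56}{Z} + 2 Z^{2}$)
$\frac{w{\left(-67 \right)}}{-4982} + \frac{1121}{913} = \frac{2 \frac{1}{-67} \left(-28 + \left(-67\right)^{3}\right)}{-4982} + \frac{1121}{913} = 2 \left(- \frac{1}{67}\right) \left(-28 - 300763\right) \left(- \frac{1}{4982}\right) + 1121 \cdot \frac{1}{913} = 2 \left(- \frac{1}{67}\right) \left(-300791\right) \left(- \frac{1}{4982}\right) + \frac{1121}{913} = \frac{601582}{67} \left(- \frac{1}{4982}\right) + \frac{1121}{913} = - \frac{300791}{166897} + \frac{1121}{913} = - \frac{87530646}{152376961}$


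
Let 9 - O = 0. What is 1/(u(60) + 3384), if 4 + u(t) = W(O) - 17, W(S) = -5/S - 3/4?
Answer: 36/121021 ≈ 0.00029747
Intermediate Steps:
O = 9 (O = 9 - 1*0 = 9 + 0 = 9)
W(S) = -¾ - 5/S (W(S) = -5/S - 3*¼ = -5/S - ¾ = -¾ - 5/S)
u(t) = -803/36 (u(t) = -4 + ((-¾ - 5/9) - 17) = -4 + (-47/36 - 17) = -4 - 659/36 = -803/36)
1/(u(60) + 3384) = 1/(-803/36 + 3384) = 1/(121021/36) = 36/121021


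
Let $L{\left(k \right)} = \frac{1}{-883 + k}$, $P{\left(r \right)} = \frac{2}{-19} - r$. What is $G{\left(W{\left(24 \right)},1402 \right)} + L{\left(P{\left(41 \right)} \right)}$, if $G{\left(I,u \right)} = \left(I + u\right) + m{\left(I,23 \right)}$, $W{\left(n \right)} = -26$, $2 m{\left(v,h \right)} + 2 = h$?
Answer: $\frac{12172074}{8779} \approx 1386.5$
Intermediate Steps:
$m{\left(v,h \right)} = -1 + \frac{h}{2}$
$P{\left(r \right)} = - \frac{2}{19} - r$ ($P{\left(r \right)} = 2 \left(- \frac{1}{19}\right) - r = - \frac{2}{19} - r$)
$G{\left(I,u \right)} = \frac{21}{2} + I + u$ ($G{\left(I,u \right)} = \left(I + u\right) + \left(-1 + \frac{1}{2} \cdot 23\right) = \left(I + u\right) + \left(-1 + \frac{23}{2}\right) = \left(I + u\right) + \frac{21}{2} = \frac{21}{2} + I + u$)
$G{\left(W{\left(24 \right)},1402 \right)} + L{\left(P{\left(41 \right)} \right)} = \left(\frac{21}{2} - 26 + 1402\right) + \frac{1}{-883 - \frac{781}{19}} = \frac{2773}{2} + \frac{1}{-883 - \frac{781}{19}} = \frac{2773}{2} + \frac{1}{- \frac{17558}{19}} = \frac{2773}{2} - \frac{19}{17558} = \frac{12172074}{8779}$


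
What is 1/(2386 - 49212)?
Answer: -1/46826 ≈ -2.1356e-5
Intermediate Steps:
1/(2386 - 49212) = 1/(-46826) = -1/46826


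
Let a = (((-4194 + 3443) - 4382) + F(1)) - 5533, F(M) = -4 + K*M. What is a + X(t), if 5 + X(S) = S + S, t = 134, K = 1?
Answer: -10406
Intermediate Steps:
F(M) = -4 + M (F(M) = -4 + 1*M = -4 + M)
a = -10669 (a = (((-4194 + 3443) - 4382) + (-4 + 1)) - 5533 = ((-751 - 4382) - 3) - 5533 = (-5133 - 3) - 5533 = -5136 - 5533 = -10669)
X(S) = -5 + 2*S (X(S) = -5 + (S + S) = -5 + 2*S)
a + X(t) = -10669 + (-5 + 2*134) = -10669 + (-5 + 268) = -10669 + 263 = -10406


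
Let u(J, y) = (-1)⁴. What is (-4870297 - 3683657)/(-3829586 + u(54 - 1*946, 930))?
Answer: 275934/123535 ≈ 2.2337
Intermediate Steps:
u(J, y) = 1
(-4870297 - 3683657)/(-3829586 + u(54 - 1*946, 930)) = (-4870297 - 3683657)/(-3829586 + 1) = -8553954/(-3829585) = -8553954*(-1/3829585) = 275934/123535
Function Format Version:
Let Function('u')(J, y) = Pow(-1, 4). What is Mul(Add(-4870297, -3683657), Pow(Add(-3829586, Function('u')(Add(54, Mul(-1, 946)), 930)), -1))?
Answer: Rational(275934, 123535) ≈ 2.2337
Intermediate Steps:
Function('u')(J, y) = 1
Mul(Add(-4870297, -3683657), Pow(Add(-3829586, Function('u')(Add(54, Mul(-1, 946)), 930)), -1)) = Mul(Add(-4870297, -3683657), Pow(Add(-3829586, 1), -1)) = Mul(-8553954, Pow(-3829585, -1)) = Mul(-8553954, Rational(-1, 3829585)) = Rational(275934, 123535)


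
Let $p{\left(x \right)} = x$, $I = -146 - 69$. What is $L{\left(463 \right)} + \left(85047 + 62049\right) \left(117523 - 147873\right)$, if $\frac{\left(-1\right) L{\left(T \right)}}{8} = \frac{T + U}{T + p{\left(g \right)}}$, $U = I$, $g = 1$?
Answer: $- \frac{129466544524}{29} \approx -4.4644 \cdot 10^{9}$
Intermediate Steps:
$I = -215$
$U = -215$
$L{\left(T \right)} = - \frac{8 \left(-215 + T\right)}{1 + T}$ ($L{\left(T \right)} = - 8 \frac{T - 215}{T + 1} = - 8 \frac{-215 + T}{1 + T} = - \frac{8 \left(-215 + T\right)}{1 + T}$)
$L{\left(463 \right)} + \left(85047 + 62049\right) \left(117523 - 147873\right) = \frac{8 \left(215 - 463\right)}{1 + 463} + \left(85047 + 62049\right) \left(117523 - 147873\right) = \frac{8 \left(215 - 463\right)}{464} + 147096 \left(-30350\right) = 8 \cdot \frac{1}{464} \left(-248\right) - 4464363600 = - \frac{124}{29} - 4464363600 = - \frac{129466544524}{29}$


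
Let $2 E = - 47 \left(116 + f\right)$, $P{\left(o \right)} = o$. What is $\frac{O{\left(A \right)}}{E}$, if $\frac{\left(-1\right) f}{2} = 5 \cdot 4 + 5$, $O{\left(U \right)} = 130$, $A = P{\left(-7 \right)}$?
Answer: $- \frac{130}{1551} \approx -0.083817$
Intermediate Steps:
$A = -7$
$f = -50$ ($f = - 2 \left(5 \cdot 4 + 5\right) = - 2 \left(20 + 5\right) = \left(-2\right) 25 = -50$)
$E = -1551$ ($E = \frac{\left(-47\right) \left(116 - 50\right)}{2} = \frac{\left(-47\right) 66}{2} = \frac{1}{2} \left(-3102\right) = -1551$)
$\frac{O{\left(A \right)}}{E} = \frac{130}{-1551} = 130 \left(- \frac{1}{1551}\right) = - \frac{130}{1551}$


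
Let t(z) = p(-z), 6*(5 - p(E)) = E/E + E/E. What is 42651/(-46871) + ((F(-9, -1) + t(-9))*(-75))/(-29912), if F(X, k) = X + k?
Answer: -161815639/175250669 ≈ -0.92334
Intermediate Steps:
p(E) = 14/3 (p(E) = 5 - (E/E + E/E)/6 = 5 - (1 + 1)/6 = 5 - ⅙*2 = 5 - ⅓ = 14/3)
t(z) = 14/3
42651/(-46871) + ((F(-9, -1) + t(-9))*(-75))/(-29912) = 42651/(-46871) + (((-9 - 1) + 14/3)*(-75))/(-29912) = 42651*(-1/46871) + ((-10 + 14/3)*(-75))*(-1/29912) = -42651/46871 - 16/3*(-75)*(-1/29912) = -42651/46871 + 400*(-1/29912) = -42651/46871 - 50/3739 = -161815639/175250669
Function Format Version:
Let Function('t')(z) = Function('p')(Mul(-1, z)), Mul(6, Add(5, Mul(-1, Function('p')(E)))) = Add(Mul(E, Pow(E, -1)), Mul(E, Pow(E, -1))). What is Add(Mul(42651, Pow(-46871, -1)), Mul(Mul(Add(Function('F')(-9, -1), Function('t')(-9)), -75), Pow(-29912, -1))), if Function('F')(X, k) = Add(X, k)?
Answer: Rational(-161815639, 175250669) ≈ -0.92334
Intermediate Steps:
Function('p')(E) = Rational(14, 3) (Function('p')(E) = Add(5, Mul(Rational(-1, 6), Add(Mul(E, Pow(E, -1)), Mul(E, Pow(E, -1))))) = Add(5, Mul(Rational(-1, 6), Add(1, 1))) = Add(5, Mul(Rational(-1, 6), 2)) = Add(5, Rational(-1, 3)) = Rational(14, 3))
Function('t')(z) = Rational(14, 3)
Add(Mul(42651, Pow(-46871, -1)), Mul(Mul(Add(Function('F')(-9, -1), Function('t')(-9)), -75), Pow(-29912, -1))) = Add(Mul(42651, Pow(-46871, -1)), Mul(Mul(Add(Add(-9, -1), Rational(14, 3)), -75), Pow(-29912, -1))) = Add(Mul(42651, Rational(-1, 46871)), Mul(Mul(Add(-10, Rational(14, 3)), -75), Rational(-1, 29912))) = Add(Rational(-42651, 46871), Mul(Mul(Rational(-16, 3), -75), Rational(-1, 29912))) = Add(Rational(-42651, 46871), Mul(400, Rational(-1, 29912))) = Add(Rational(-42651, 46871), Rational(-50, 3739)) = Rational(-161815639, 175250669)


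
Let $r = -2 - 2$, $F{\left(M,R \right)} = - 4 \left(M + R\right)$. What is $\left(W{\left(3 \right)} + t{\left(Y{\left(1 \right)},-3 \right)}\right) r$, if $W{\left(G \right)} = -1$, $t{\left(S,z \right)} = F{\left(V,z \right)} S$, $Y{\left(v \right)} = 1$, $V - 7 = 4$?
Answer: $132$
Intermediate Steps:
$V = 11$ ($V = 7 + 4 = 11$)
$F{\left(M,R \right)} = - 4 M - 4 R$
$t{\left(S,z \right)} = S \left(-44 - 4 z\right)$ ($t{\left(S,z \right)} = \left(\left(-4\right) 11 - 4 z\right) S = \left(-44 - 4 z\right) S = S \left(-44 - 4 z\right)$)
$r = -4$
$\left(W{\left(3 \right)} + t{\left(Y{\left(1 \right)},-3 \right)}\right) r = \left(-1 - 4 \left(11 - 3\right)\right) \left(-4\right) = \left(-1 - 4 \cdot 8\right) \left(-4\right) = \left(-1 - 32\right) \left(-4\right) = \left(-33\right) \left(-4\right) = 132$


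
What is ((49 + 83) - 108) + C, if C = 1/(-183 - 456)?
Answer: 15335/639 ≈ 23.998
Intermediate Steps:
C = -1/639 (C = 1/(-639) = -1/639 ≈ -0.0015649)
((49 + 83) - 108) + C = ((49 + 83) - 108) - 1/639 = (132 - 108) - 1/639 = 24 - 1/639 = 15335/639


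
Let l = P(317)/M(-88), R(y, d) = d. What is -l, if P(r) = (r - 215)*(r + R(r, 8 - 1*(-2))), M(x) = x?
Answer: 16677/44 ≈ 379.02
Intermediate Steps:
P(r) = (-215 + r)*(10 + r) (P(r) = (r - 215)*(r + (8 - 1*(-2))) = (-215 + r)*(r + (8 + 2)) = (-215 + r)*(r + 10) = (-215 + r)*(10 + r))
l = -16677/44 (l = (-2150 + 317² - 205*317)/(-88) = (-2150 + 100489 - 64985)*(-1/88) = 33354*(-1/88) = -16677/44 ≈ -379.02)
-l = -1*(-16677/44) = 16677/44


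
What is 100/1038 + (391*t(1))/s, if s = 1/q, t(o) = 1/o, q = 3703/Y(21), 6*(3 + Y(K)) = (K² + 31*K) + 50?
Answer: 2254366361/291678 ≈ 7729.0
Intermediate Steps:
Y(K) = 16/3 + K²/6 + 31*K/6 (Y(K) = -3 + ((K² + 31*K) + 50)/6 = -3 + (50 + K² + 31*K)/6 = -3 + (25/3 + K²/6 + 31*K/6) = 16/3 + K²/6 + 31*K/6)
q = 11109/562 (q = 3703/(16/3 + (⅙)*21² + (31/6)*21) = 3703/(16/3 + (⅙)*441 + 217/2) = 3703/(16/3 + 147/2 + 217/2) = 3703/(562/3) = 3703*(3/562) = 11109/562 ≈ 19.767)
s = 562/11109 (s = 1/(11109/562) = 562/11109 ≈ 0.050590)
100/1038 + (391*t(1))/s = 100/1038 + (391/1)/(562/11109) = 100*(1/1038) + (391*1)*(11109/562) = 50/519 + 391*(11109/562) = 50/519 + 4343619/562 = 2254366361/291678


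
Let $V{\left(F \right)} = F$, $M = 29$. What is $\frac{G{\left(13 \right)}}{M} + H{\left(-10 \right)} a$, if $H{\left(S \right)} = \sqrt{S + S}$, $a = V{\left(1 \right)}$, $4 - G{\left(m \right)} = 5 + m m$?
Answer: $- \frac{170}{29} + 2 i \sqrt{5} \approx -5.8621 + 4.4721 i$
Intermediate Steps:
$G{\left(m \right)} = -1 - m^{2}$ ($G{\left(m \right)} = 4 - \left(5 + m m\right) = 4 - \left(5 + m^{2}\right) = -1 - m^{2}$)
$a = 1$
$H{\left(S \right)} = \sqrt{2} \sqrt{S}$ ($H{\left(S \right)} = \sqrt{2 S} = \sqrt{2} \sqrt{S}$)
$\frac{G{\left(13 \right)}}{M} + H{\left(-10 \right)} a = \frac{-1 - 13^{2}}{29} + \sqrt{2} \sqrt{-10} \cdot 1 = \left(-1 - 169\right) \frac{1}{29} + \sqrt{2} i \sqrt{10} \cdot 1 = \left(-1 - 169\right) \frac{1}{29} + 2 i \sqrt{5} \cdot 1 = \left(-170\right) \frac{1}{29} + 2 i \sqrt{5} = - \frac{170}{29} + 2 i \sqrt{5}$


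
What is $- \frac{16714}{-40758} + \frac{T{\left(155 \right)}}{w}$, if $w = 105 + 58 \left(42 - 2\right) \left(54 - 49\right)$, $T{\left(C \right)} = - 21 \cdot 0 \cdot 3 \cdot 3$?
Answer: $\frac{8357}{20379} \approx 0.41008$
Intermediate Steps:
$T{\left(C \right)} = 0$ ($T{\left(C \right)} = - 21 \cdot 0 \cdot 3 = \left(-21\right) 0 = 0$)
$w = 11705$ ($w = 105 + 58 \cdot 40 \cdot 5 = 105 + 58 \cdot 200 = 105 + 11600 = 11705$)
$- \frac{16714}{-40758} + \frac{T{\left(155 \right)}}{w} = - \frac{16714}{-40758} + \frac{0}{11705} = \left(-16714\right) \left(- \frac{1}{40758}\right) + 0 \cdot \frac{1}{11705} = \frac{8357}{20379} + 0 = \frac{8357}{20379}$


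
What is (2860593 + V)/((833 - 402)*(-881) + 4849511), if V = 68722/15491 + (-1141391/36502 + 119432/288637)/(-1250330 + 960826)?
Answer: 135163500400629194508910633/211198474280784604471692800 ≈ 0.63998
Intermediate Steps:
V = 209618425857880986985/47250094921648531136 (V = 68722*(1/15491) + (-1141391*1/36502 + 119432*(1/288637))/(-289504) = 68722/15491 + (-1141391/36502 + 119432/288637)*(-1/289504) = 68722/15491 - 325088167203/10535827774*(-1/289504) = 68722/15491 + 325088167203/3050164283884096 = 209618425857880986985/47250094921648531136 ≈ 4.4364)
(2860593 + V)/((833 - 402)*(-881) + 4849511) = (2860593 + 209618425857880986985/47250094921648531136)/((833 - 402)*(-881) + 4849511) = 135163500400629194508910633/(47250094921648531136*(431*(-881) + 4849511)) = 135163500400629194508910633/(47250094921648531136*(-379711 + 4849511)) = (135163500400629194508910633/47250094921648531136)/4469800 = (135163500400629194508910633/47250094921648531136)*(1/4469800) = 135163500400629194508910633/211198474280784604471692800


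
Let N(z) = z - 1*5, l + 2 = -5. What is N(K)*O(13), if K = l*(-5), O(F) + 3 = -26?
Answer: -870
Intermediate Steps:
l = -7 (l = -2 - 5 = -7)
O(F) = -29 (O(F) = -3 - 26 = -29)
K = 35 (K = -7*(-5) = 35)
N(z) = -5 + z (N(z) = z - 5 = -5 + z)
N(K)*O(13) = (-5 + 35)*(-29) = 30*(-29) = -870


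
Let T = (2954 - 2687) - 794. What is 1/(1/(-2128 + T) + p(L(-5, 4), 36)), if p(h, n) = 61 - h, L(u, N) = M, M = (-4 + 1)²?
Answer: 2655/138059 ≈ 0.019231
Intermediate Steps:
M = 9 (M = (-3)² = 9)
L(u, N) = 9
T = -527 (T = 267 - 794 = -527)
1/(1/(-2128 + T) + p(L(-5, 4), 36)) = 1/(1/(-2128 - 527) + (61 - 1*9)) = 1/(1/(-2655) + (61 - 9)) = 1/(-1/2655 + 52) = 1/(138059/2655) = 2655/138059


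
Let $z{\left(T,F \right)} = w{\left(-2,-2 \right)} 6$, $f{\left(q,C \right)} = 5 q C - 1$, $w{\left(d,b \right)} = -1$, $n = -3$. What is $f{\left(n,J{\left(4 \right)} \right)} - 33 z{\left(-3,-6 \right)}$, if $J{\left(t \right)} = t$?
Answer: $137$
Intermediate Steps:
$f{\left(q,C \right)} = -1 + 5 C q$ ($f{\left(q,C \right)} = 5 C q - 1 = -1 + 5 C q$)
$z{\left(T,F \right)} = -6$ ($z{\left(T,F \right)} = \left(-1\right) 6 = -6$)
$f{\left(n,J{\left(4 \right)} \right)} - 33 z{\left(-3,-6 \right)} = \left(-1 + 5 \cdot 4 \left(-3\right)\right) - -198 = \left(-1 - 60\right) + 198 = -61 + 198 = 137$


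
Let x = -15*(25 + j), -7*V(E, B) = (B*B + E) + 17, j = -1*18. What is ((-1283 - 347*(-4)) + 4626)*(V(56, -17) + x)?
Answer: -5189907/7 ≈ -7.4142e+5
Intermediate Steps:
j = -18
V(E, B) = -17/7 - E/7 - B**2/7 (V(E, B) = -((B*B + E) + 17)/7 = -((B**2 + E) + 17)/7 = -((E + B**2) + 17)/7 = -(17 + E + B**2)/7 = -17/7 - E/7 - B**2/7)
x = -105 (x = -15*(25 - 18) = -15*7 = -105)
((-1283 - 347*(-4)) + 4626)*(V(56, -17) + x) = ((-1283 - 347*(-4)) + 4626)*((-17/7 - 1/7*56 - 1/7*(-17)**2) - 105) = ((-1283 - 1*(-1388)) + 4626)*((-17/7 - 8 - 1/7*289) - 105) = ((-1283 + 1388) + 4626)*((-17/7 - 8 - 289/7) - 105) = (105 + 4626)*(-362/7 - 105) = 4731*(-1097/7) = -5189907/7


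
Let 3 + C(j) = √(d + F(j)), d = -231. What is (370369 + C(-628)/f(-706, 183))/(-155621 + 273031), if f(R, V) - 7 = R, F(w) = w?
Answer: 43147989/13678265 - I*√859/82069590 ≈ 3.1545 - 3.5712e-7*I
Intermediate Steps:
C(j) = -3 + √(-231 + j)
f(R, V) = 7 + R
(370369 + C(-628)/f(-706, 183))/(-155621 + 273031) = (370369 + (-3 + √(-231 - 628))/(7 - 706))/(-155621 + 273031) = (370369 + (-3 + √(-859))/(-699))/117410 = (370369 + (-3 + I*√859)*(-1/699))*(1/117410) = (370369 + (1/233 - I*√859/699))*(1/117410) = (86295978/233 - I*√859/699)*(1/117410) = 43147989/13678265 - I*√859/82069590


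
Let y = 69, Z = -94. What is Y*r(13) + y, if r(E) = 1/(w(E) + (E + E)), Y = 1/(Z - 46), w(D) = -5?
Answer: 202859/2940 ≈ 69.000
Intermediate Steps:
Y = -1/140 (Y = 1/(-94 - 46) = 1/(-140) = -1/140 ≈ -0.0071429)
r(E) = 1/(-5 + 2*E) (r(E) = 1/(-5 + (E + E)) = 1/(-5 + 2*E))
Y*r(13) + y = -1/(140*(-5 + 2*13)) + 69 = -1/(140*(-5 + 26)) + 69 = -1/140/21 + 69 = -1/140*1/21 + 69 = -1/2940 + 69 = 202859/2940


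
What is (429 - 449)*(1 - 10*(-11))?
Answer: -2220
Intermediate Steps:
(429 - 449)*(1 - 10*(-11)) = -20*(1 + 110) = -20*111 = -2220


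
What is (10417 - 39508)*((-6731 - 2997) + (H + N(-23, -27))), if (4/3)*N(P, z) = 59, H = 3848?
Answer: 679071213/4 ≈ 1.6977e+8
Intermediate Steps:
N(P, z) = 177/4 (N(P, z) = (¾)*59 = 177/4)
(10417 - 39508)*((-6731 - 2997) + (H + N(-23, -27))) = (10417 - 39508)*((-6731 - 2997) + (3848 + 177/4)) = -29091*(-9728 + 15569/4) = -29091*(-23343/4) = 679071213/4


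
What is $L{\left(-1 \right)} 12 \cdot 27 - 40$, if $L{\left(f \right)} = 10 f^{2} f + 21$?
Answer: $3524$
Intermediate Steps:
$L{\left(f \right)} = 21 + 10 f^{3}$ ($L{\left(f \right)} = 10 f^{3} + 21 = 21 + 10 f^{3}$)
$L{\left(-1 \right)} 12 \cdot 27 - 40 = \left(21 + 10 \left(-1\right)^{3}\right) 12 \cdot 27 - 40 = \left(21 + 10 \left(-1\right)\right) 324 - 40 = \left(21 - 10\right) 324 - 40 = 11 \cdot 324 - 40 = 3564 - 40 = 3524$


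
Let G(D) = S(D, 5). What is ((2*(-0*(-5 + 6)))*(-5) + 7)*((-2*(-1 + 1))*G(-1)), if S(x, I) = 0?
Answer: 0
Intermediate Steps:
G(D) = 0
((2*(-0*(-5 + 6)))*(-5) + 7)*((-2*(-1 + 1))*G(-1)) = ((2*(-0*(-5 + 6)))*(-5) + 7)*(-2*(-1 + 1)*0) = ((2*(-0))*(-5) + 7)*(-2*0*0) = ((2*(-5*0))*(-5) + 7)*(0*0) = ((2*0)*(-5) + 7)*0 = (0*(-5) + 7)*0 = (0 + 7)*0 = 7*0 = 0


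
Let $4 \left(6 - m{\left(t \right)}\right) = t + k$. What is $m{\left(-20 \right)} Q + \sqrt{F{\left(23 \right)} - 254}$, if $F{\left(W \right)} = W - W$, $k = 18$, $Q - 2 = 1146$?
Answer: $7462 + i \sqrt{254} \approx 7462.0 + 15.937 i$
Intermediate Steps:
$Q = 1148$ ($Q = 2 + 1146 = 1148$)
$F{\left(W \right)} = 0$
$m{\left(t \right)} = \frac{3}{2} - \frac{t}{4}$ ($m{\left(t \right)} = 6 - \frac{t + 18}{4} = 6 - \frac{18 + t}{4} = 6 - \left(\frac{9}{2} + \frac{t}{4}\right) = \frac{3}{2} - \frac{t}{4}$)
$m{\left(-20 \right)} Q + \sqrt{F{\left(23 \right)} - 254} = \left(\frac{3}{2} - -5\right) 1148 + \sqrt{0 - 254} = \left(\frac{3}{2} + 5\right) 1148 + \sqrt{-254} = \frac{13}{2} \cdot 1148 + i \sqrt{254} = 7462 + i \sqrt{254}$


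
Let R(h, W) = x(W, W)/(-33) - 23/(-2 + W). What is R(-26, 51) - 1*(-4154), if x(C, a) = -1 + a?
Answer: 6713809/1617 ≈ 4152.0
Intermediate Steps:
R(h, W) = 1/33 - 23/(-2 + W) - W/33 (R(h, W) = (-1 + W)/(-33) - 23/(-2 + W) = (-1 + W)*(-1/33) - 23/(-2 + W) = (1/33 - W/33) - 23/(-2 + W) = 1/33 - 23/(-2 + W) - W/33)
R(-26, 51) - 1*(-4154) = (-761 - 1*51² + 3*51)/(33*(-2 + 51)) - 1*(-4154) = (1/33)*(-761 - 1*2601 + 153)/49 + 4154 = (1/33)*(1/49)*(-761 - 2601 + 153) + 4154 = (1/33)*(1/49)*(-3209) + 4154 = -3209/1617 + 4154 = 6713809/1617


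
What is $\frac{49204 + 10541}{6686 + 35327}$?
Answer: $\frac{59745}{42013} \approx 1.4221$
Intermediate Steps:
$\frac{49204 + 10541}{6686 + 35327} = \frac{59745}{42013}$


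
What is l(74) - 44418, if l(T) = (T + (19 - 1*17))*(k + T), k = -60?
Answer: -43354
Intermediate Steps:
l(T) = (-60 + T)*(2 + T) (l(T) = (T + (19 - 1*17))*(-60 + T) = (T + (19 - 17))*(-60 + T) = (T + 2)*(-60 + T) = (2 + T)*(-60 + T) = (-60 + T)*(2 + T))
l(74) - 44418 = (-120 + 74**2 - 58*74) - 44418 = (-120 + 5476 - 4292) - 44418 = 1064 - 44418 = -43354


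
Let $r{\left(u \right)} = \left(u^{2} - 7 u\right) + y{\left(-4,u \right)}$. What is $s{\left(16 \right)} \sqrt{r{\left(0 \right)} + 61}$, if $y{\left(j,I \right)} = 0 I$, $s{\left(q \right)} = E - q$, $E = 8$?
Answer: $- 8 \sqrt{61} \approx -62.482$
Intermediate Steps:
$s{\left(q \right)} = 8 - q$
$y{\left(j,I \right)} = 0$
$r{\left(u \right)} = u^{2} - 7 u$ ($r{\left(u \right)} = \left(u^{2} - 7 u\right) + 0 = u^{2} - 7 u$)
$s{\left(16 \right)} \sqrt{r{\left(0 \right)} + 61} = \left(8 - 16\right) \sqrt{0 \left(-7 + 0\right) + 61} = \left(8 - 16\right) \sqrt{0 \left(-7\right) + 61} = - 8 \sqrt{0 + 61} = - 8 \sqrt{61}$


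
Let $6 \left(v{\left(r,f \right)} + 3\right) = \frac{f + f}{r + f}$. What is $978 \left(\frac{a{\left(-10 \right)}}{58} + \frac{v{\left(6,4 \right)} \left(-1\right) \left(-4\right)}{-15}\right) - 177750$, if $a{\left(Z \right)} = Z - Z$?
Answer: $- \frac{13275178}{75} \approx -1.77 \cdot 10^{5}$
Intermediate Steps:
$a{\left(Z \right)} = 0$
$v{\left(r,f \right)} = -3 + \frac{f}{3 \left(f + r\right)}$ ($v{\left(r,f \right)} = -3 + \frac{\left(f + f\right) \frac{1}{r + f}}{6} = -3 + \frac{2 f \frac{1}{f + r}}{6} = -3 + \frac{f}{3 \left(f + r\right)}$)
$978 \left(\frac{a{\left(-10 \right)}}{58} + \frac{v{\left(6,4 \right)} \left(-1\right) \left(-4\right)}{-15}\right) - 177750 = 978 \left(\frac{0}{58} + \frac{\frac{\left(-3\right) 6 - \frac{32}{3}}{4 + 6} \left(-1\right) \left(-4\right)}{-15}\right) - 177750 = 978 \left(0 \cdot \frac{1}{58} + \frac{-18 - \frac{32}{3}}{10} \left(-1\right) \left(-4\right) \left(- \frac{1}{15}\right)\right) - 177750 = 978 \left(0 + \frac{1}{10} \left(- \frac{86}{3}\right) \left(-1\right) \left(-4\right) \left(- \frac{1}{15}\right)\right) - 177750 = 978 \left(0 + \left(- \frac{43}{15}\right) \left(-1\right) \left(-4\right) \left(- \frac{1}{15}\right)\right) - 177750 = 978 \left(0 + \frac{43}{15} \left(-4\right) \left(- \frac{1}{15}\right)\right) - 177750 = 978 \left(0 - - \frac{172}{225}\right) - 177750 = 978 \left(0 + \frac{172}{225}\right) - 177750 = 978 \cdot \frac{172}{225} - 177750 = \frac{56072}{75} - 177750 = - \frac{13275178}{75}$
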